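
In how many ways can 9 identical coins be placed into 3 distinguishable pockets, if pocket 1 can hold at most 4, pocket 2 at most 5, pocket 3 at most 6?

24

By stars and bars, unrestricted non-negative solutions to x_1+…+x_3 = 9 number C(9+2,2) = 55.
Subtract solutions that violate a single cap (substitute x_i' = x_i − (cap_i+1)): x_1 ≥ 5 gives C(6,2) = 15; x_2 ≥ 6 gives C(5,2) = 10; x_3 ≥ 7 gives C(4,2) = 6. Together 31.
No two caps can be exceeded simultaneously, so the pair terms are all 0.
By inclusion–exclusion the count is 55 − 31 + 0 = 24.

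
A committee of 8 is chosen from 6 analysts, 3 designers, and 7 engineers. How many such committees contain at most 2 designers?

Split by how many designers are chosen (0 through 2).
Sum: C(3,0)·C(13,8) + C(3,1)·C(13,7) + C(3,2)·C(13,6) = 1287 + 5148 + 5148 = 11583.

11583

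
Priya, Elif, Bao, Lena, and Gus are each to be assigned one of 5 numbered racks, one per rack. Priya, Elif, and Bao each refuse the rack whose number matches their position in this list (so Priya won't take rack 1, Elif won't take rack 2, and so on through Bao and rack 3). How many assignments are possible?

Let Aᵢ (for i ∈ {1, 2, 3}) be the placements that put person i in their forbidden rack. Any j of these fix j positions, leaving (5−j)! ways to fill the rest, and there are C(3,j) ways to pick which j.
By inclusion–exclusion, the number of valid placements is Σ_{j=0}^{3} (−1)^j C(3,j)·(5−j)!.
Computing: 120 − 72 + 18 − 2 = 64.

64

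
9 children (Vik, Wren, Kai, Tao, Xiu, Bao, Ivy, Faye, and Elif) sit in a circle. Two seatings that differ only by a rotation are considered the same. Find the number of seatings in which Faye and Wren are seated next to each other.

10080

Glue Faye and Wren into a block (2 internal orders). Seating 8 units around a circle gives (7)! arrangements.
So 2 × (7)! = 2 × 5040 = 10080.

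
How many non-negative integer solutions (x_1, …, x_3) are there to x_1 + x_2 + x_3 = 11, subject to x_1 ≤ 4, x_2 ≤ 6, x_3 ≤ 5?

15

Without the upper bounds there are C(13,2) = 78 ways to split 11 among 3 variables.
Subtract solutions that violate a single cap (substitute x_i' = x_i − (cap_i+1)): x_1 ≥ 5 gives C(8,2) = 28; x_2 ≥ 7 gives C(6,2) = 15; x_3 ≥ 6 gives C(7,2) = 21. Together 64.
Add back pairs where two caps are both exceeded: 0 + 1 + 0 = 1.
By inclusion–exclusion the count is 78 − 64 + 1 = 15.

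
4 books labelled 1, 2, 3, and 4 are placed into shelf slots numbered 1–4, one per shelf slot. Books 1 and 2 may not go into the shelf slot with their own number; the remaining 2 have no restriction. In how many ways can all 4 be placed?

14

Let Aᵢ (for i ∈ {1, 2}) be the placements that put book i in its forbidden shelf slot. Any j of these fix j positions, leaving (4−j)! ways to fill the rest, and there are C(2,j) ways to pick which j.
By inclusion–exclusion, the number of valid placements is Σ_{j=0}^{2} (−1)^j C(2,j)·(4−j)!.
Computing: 24 − 12 + 2 = 14.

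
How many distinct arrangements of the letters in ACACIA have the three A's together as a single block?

Treat the 3 copies of A as a single block. The multiset to arrange is then {AAA, C, C, I}, 4 items in all.
That gives (4)!/(2!) = 12 arrangements.

12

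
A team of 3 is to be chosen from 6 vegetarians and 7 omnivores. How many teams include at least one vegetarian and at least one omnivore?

Unrestricted: C(13,3) = 286 ways to pick any 3 of the 13.
Subtract selections that omit an entire group: no vegetarians → C(7,3) = 35; no omnivores → C(6,3) = 20.
Both groups omitted at once is impossible, so 286 − 55 = 231.

231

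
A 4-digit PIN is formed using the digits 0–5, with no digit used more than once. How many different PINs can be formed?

Choose and order 4 of the 6 symbols: the first digit has 6 options, the next 5, then 4, 3.
6 × 5 × 4 × 3 = 360.

360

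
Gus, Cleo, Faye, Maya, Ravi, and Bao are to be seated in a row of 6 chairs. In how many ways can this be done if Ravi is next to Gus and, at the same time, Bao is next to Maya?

96

Treat {Ravi,Gus} as one block (2 orders) and {Bao,Maya} as another (2 orders).
That leaves 4 units to arrange: 2 × 2 × 4! = 4 × 24 = 96.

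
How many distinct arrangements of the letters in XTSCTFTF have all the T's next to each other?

360

Treat the 3 copies of T as a single block. The multiset to arrange is then {TTT, C, F, F, S, X}, 6 items in all.
That gives (6)!/(2!) = 360 arrangements.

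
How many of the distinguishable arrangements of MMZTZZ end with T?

10

With the last slot taken by T, it remains to arrange the other 5 letters (MMZZZ).
Those 5 letters have M appearing twice and Z appearing 3 times, giving (5)!/(3!·2!) = 10.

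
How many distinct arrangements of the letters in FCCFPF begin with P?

10

With the first slot taken by P, it remains to arrange the other 5 letters (FCCFF).
Those 5 letters have C appearing twice and F appearing 3 times, giving (5)!/(3!·2!) = 10.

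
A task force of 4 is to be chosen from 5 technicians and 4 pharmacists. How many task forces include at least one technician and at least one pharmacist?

Unrestricted: C(9,4) = 126 ways to pick any 4 of the 9.
Selections missing a whole group: no technicians → C(4,4) = 1; no pharmacists → C(5,4) = 5.
Both groups omitted at once is impossible, so 126 − 6 = 120.

120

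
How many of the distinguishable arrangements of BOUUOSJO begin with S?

420

With the first slot taken by S, it remains to arrange the other 7 letters (BOUUOJO).
Those 7 letters have O appearing 3 times and U appearing twice, giving (7)!/(3!·2!) = 420.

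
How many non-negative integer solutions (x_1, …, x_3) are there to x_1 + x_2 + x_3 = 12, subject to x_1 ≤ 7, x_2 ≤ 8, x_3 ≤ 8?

Ignoring the caps, the number of non-negative solutions to x_1+…+x_3 = 12 is C(14,2) = 91.
Subtract solutions that violate a single cap (substitute x_i' = x_i − (cap_i+1)): x_1 ≥ 8 gives C(6,2) = 15; x_2 ≥ 9 gives C(5,2) = 10; x_3 ≥ 9 gives C(5,2) = 10. Together 35.
No two caps can be exceeded simultaneously, so the pair terms are all 0.
By inclusion–exclusion the count is 91 − 35 + 0 = 56.

56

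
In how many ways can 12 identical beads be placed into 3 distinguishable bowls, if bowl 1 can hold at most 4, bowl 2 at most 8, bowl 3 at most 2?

6

By stars and bars, unrestricted non-negative solutions to x_1+…+x_3 = 12 number C(12+2,2) = 91.
Subtract solutions that violate a single cap (substitute x_i' = x_i − (cap_i+1)): x_1 ≥ 5 gives C(9,2) = 36; x_2 ≥ 9 gives C(5,2) = 10; x_3 ≥ 3 gives C(11,2) = 55. Together 101.
Add back pairs where two caps are both exceeded: 0 + 15 + 1 = 16.
By inclusion–exclusion the count is 91 − 101 + 16 = 6.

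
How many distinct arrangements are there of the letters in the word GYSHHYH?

420

GYSHHYH has 7 letters with H appearing 3 times and Y appearing twice.
The number of distinct arrangements is 7!/(3!·2!) = 5040/12 = 420.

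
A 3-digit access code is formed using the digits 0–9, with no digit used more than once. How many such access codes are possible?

Choose and order 3 of the 10 symbols: the first digit has 10 options, the next 9, then 8.
That product is 10 × 9 × 8 = 720.

720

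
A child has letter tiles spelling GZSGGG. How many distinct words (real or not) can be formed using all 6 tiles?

30

GZSGGG has 6 letters with G appearing 4 times.
So there are 6! / (4!) = 30 distinguishable arrangements.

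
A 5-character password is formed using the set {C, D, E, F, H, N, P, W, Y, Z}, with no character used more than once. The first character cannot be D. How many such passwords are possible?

The first character has 10−1 = 9 choices (anything except D).
The remaining 4 characters are filled from the other 9 symbols without repetition: 9 × 8 × 7 × 6 = 3024.
Total: 9 × 3024 = 27216.

27216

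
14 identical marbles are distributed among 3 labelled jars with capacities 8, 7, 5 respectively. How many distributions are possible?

27

Ignoring the caps, the number of non-negative solutions to x_1+…+x_3 = 14 is C(16,2) = 120.
Subtract solutions that violate a single cap (substitute x_i' = x_i − (cap_i+1)): x_1 ≥ 9 gives C(7,2) = 21; x_2 ≥ 8 gives C(8,2) = 28; x_3 ≥ 6 gives C(10,2) = 45. Together 94.
Add back pairs where two caps are both exceeded: 0 + 0 + 1 = 1.
By inclusion–exclusion the count is 120 − 94 + 1 = 27.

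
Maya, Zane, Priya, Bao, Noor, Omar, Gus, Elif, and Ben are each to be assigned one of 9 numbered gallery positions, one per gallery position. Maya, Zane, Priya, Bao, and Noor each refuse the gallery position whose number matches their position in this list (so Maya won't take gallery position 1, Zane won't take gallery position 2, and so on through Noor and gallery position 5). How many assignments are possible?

205056

Let Aᵢ (for 1 ≤ i ≤ 5) be the placements that put person i in their forbidden gallery position. Any j of these fix j positions, leaving (9−j)! ways to fill the rest, and there are C(5,j) ways to pick which j.
By inclusion–exclusion, the number of valid placements is Σ_{j=0}^{5} (−1)^j C(5,j)·(9−j)!.
Computing: 362880 − 201600 + 50400 − 7200 + 600 − 24 = 205056.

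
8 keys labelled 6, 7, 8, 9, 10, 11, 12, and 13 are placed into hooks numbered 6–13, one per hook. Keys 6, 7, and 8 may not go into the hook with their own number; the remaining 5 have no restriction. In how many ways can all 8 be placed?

Let Aᵢ (for i ∈ {6, 7, 8}) be the placements that put key i in its forbidden hook. Any j of these fix j positions, leaving (8−j)! ways to fill the rest, and there are C(3,j) ways to pick which j.
By inclusion–exclusion, the number of valid placements is Σ_{j=0}^{3} (−1)^j C(3,j)·(8−j)!.
Computing: 40320 − 15120 + 2160 − 120 = 27240.

27240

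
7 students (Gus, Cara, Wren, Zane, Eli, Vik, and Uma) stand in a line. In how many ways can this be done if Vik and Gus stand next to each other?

1440

Place the 5 others and the Vik-Gus pair as 6 objects in a line; the pair has 2 internal arrangements.
That gives 2 × 6! = 2 × 720 = 1440.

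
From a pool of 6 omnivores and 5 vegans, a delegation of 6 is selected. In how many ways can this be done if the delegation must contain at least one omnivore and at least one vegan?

Unrestricted: C(11,6) = 462 ways to pick any 6 of the 11.
Selections missing a whole group: no omnivores → C(5,6) = 0; no vegans → C(6,6) = 1.
Both groups omitted at once is impossible, so 462 − 1 = 461.

461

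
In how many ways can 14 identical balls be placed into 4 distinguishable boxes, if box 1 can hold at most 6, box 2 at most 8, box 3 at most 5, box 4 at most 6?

Ignoring the caps, the number of non-negative solutions to x_1+…+x_4 = 14 is C(17,3) = 680.
Subtract solutions that violate a single cap (substitute x_i' = x_i − (cap_i+1)): x_1 ≥ 7 gives C(10,3) = 120; x_2 ≥ 9 gives C(8,3) = 56; x_3 ≥ 6 gives C(11,3) = 165; x_4 ≥ 7 gives C(10,3) = 120. Together 461.
Add back pairs where two caps are both exceeded: 0 + 4 + 1 + 0 + 0 + 4 = 9.
By inclusion–exclusion the count is 680 − 461 + 9 = 228.

228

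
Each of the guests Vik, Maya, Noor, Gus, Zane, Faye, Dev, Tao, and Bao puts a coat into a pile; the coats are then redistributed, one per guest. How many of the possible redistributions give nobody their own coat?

133496

Count assignments avoiding every fixed point. For any j of the 9 guests fixed to their own coat, the other 9−j can be arranged in (9−j)! ways.
By inclusion–exclusion this is Σ_{j=0}^{9} (−1)^j C(9,j)·(9−j)!.
Computing: 362880 − 362880 + 181440 − 60480 + 15120 − 3024 + 504 − 72 + 9 − 1 = 133496.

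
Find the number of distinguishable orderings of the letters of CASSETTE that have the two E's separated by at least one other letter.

3780

Total arrangements of CASSETTE: 8!/(2!·2!·2!) = 5040.
Arrangements with the E's together: treat EE as one letter, giving (7)!/(2!·2!) = 1260.
Hence 5040 − 1260 = 3780.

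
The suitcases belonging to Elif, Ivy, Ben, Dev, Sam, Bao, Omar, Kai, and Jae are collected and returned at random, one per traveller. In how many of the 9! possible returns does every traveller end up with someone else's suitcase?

Let Aᵢ be the assignments in which traveller i gets their own suitcase. We want the size of the complement of A₁∪…∪A_9.
By inclusion–exclusion this is Σ_{j=0}^{9} (−1)^j C(9,j)·(9−j)!.
Computing: 362880 − 362880 + 181440 − 60480 + 15120 − 3024 + 504 − 72 + 9 − 1 = 133496.

133496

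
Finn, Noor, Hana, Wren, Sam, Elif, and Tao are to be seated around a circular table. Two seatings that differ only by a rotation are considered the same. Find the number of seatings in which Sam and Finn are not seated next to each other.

All circular seatings of 7 people number (6)! = 720.
Seatings with Sam beside Finn: treat them as a block with 2 internal orders, giving 2 × (5)! = 240.
Subtracting, 720 − 240 = 480.

480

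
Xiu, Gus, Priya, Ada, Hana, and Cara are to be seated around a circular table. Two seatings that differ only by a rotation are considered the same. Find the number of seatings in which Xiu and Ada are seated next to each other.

48

Treat {Xiu, Ada} as one unit (2 internal orders) and seat the resulting 5 units around the table: (4)! circular arrangements.
So 2 × (4)! = 2 × 24 = 48.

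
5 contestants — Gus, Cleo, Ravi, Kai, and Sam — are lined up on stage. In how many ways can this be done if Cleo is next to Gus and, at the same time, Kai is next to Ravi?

Treat {Cleo,Gus} as one block (2 orders) and {Kai,Ravi} as another (2 orders).
That leaves 3 units to arrange: 2 × 2 × 3! = 4 × 6 = 24.

24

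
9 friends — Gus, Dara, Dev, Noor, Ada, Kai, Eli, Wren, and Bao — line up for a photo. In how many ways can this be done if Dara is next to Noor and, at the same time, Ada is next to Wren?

Treat {Dara,Noor} as one block (2 orders) and {Ada,Wren} as another (2 orders).
That leaves 7 units to arrange: 2 × 2 × 7! = 4 × 5040 = 20160.

20160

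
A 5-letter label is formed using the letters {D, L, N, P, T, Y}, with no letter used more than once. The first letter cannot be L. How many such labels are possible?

The first letter has 6−1 = 5 choices (anything except L).
The remaining 4 letters are filled from the other 5 symbols without repetition: 5 × 4 × 3 × 2 = 120.
Total: 5 × 120 = 600.

600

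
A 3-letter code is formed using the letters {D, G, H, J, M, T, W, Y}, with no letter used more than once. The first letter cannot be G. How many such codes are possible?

294

The first letter has 8−1 = 7 choices (anything except G).
The remaining 2 letters are filled from the other 7 symbols without repetition: 7 × 6 = 42.
Total: 7 × 42 = 294.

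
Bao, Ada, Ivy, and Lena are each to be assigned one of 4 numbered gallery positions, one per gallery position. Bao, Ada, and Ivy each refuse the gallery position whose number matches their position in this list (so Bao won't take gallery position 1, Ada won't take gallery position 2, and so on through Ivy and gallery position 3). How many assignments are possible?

11

Let Aᵢ (for i ∈ {1, 2, 3}) be the placements that put person i in their forbidden gallery position. Any j of these fix j positions, leaving (4−j)! ways to fill the rest, and there are C(3,j) ways to pick which j.
By inclusion–exclusion, the number of valid placements is Σ_{j=0}^{3} (−1)^j C(3,j)·(4−j)!.
Computing: 24 − 18 + 6 − 1 = 11.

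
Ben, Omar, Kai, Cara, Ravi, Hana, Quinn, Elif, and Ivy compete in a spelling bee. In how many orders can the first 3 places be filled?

504

This is an ordered selection of 3 from 9: P(9,3).
That gives 9 × 8 × 7 = 504.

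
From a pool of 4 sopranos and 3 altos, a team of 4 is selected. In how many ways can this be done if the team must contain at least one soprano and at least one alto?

34

Unrestricted: C(7,4) = 35 ways to pick any 4 of the 7.
Selections missing a whole group: no sopranos → C(3,4) = 0; no altos → C(4,4) = 1.
Both groups omitted at once is impossible, so 35 − 1 = 34.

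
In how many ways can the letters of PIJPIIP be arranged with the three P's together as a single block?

Treat the 3 copies of P as a single block. The multiset to arrange is then {PPP, I, I, I, J}, 5 items in all.
That gives (5)!/(3!) = 20 arrangements.

20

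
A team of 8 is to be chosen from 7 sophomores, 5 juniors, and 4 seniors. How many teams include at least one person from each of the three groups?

12201

Total 8-person selections from all 16: C(16,8) = 12870.
Subtract selections that omit an entire group: no sophomores → C(9,8) = 9; no juniors → C(11,8) = 165; no seniors → C(12,8) = 495.
Add back selections omitting two groups (i.e. drawn from a single group): C(7,8) + C(5,8) + C(4,8) = 0.
By inclusion–exclusion: 12870 − 669 + 0 = 12201.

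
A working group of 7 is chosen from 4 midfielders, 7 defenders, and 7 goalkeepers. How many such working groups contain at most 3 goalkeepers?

Split by how many goalkeepers are chosen (0 through 3).
Sum: C(7,0)·C(11,7) + C(7,1)·C(11,6) + C(7,2)·C(11,5) + C(7,3)·C(11,4) = 330 + 3234 + 9702 + 11550 = 24816.

24816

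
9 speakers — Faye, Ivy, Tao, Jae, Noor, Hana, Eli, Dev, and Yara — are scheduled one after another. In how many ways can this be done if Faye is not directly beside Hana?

282240

Of the 9! = 362880 arrangements, those with Faye and Hana adjacent number 2 × 8! = 80640 (treat the pair as a block with 2 internal orders).
So 362880 − 80640 = 282240 arrangements keep them apart.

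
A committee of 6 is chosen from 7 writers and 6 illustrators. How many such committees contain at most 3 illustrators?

Split by how many illustrators are chosen (0 through 3).
Sum: C(6,0)·C(7,6) + C(6,1)·C(7,5) + C(6,2)·C(7,4) + C(6,3)·C(7,3) = 7 + 126 + 525 + 700 = 1358.

1358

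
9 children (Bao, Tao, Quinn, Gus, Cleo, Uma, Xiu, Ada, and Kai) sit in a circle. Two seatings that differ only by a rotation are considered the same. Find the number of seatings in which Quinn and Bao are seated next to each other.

10080

Treat {Quinn, Bao} as one unit (2 internal orders) and seat the resulting 8 units around the table: (7)! circular arrangements.
So 2 × (7)! = 2 × 5040 = 10080.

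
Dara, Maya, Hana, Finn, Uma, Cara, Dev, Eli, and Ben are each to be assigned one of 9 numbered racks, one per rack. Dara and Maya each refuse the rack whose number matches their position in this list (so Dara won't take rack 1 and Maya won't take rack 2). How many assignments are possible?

287280

Let Aᵢ (for i ∈ {1, 2}) be the placements that put person i in their forbidden rack. Any j of these fix j positions, leaving (9−j)! ways to fill the rest, and there are C(2,j) ways to pick which j.
By inclusion–exclusion, the number of valid placements is Σ_{j=0}^{2} (−1)^j C(2,j)·(9−j)!.
Computing: 362880 − 80640 + 5040 = 287280.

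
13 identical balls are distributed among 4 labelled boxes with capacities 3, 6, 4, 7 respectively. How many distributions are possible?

89

By stars and bars, unrestricted non-negative solutions to x_1+…+x_4 = 13 number C(13+3,3) = 560.
Subtract solutions that violate a single cap (substitute x_i' = x_i − (cap_i+1)): x_1 ≥ 4 gives C(12,3) = 220; x_2 ≥ 7 gives C(9,3) = 84; x_3 ≥ 5 gives C(11,3) = 165; x_4 ≥ 8 gives C(8,3) = 56. Together 525.
Add back pairs where two caps are both exceeded: 10 + 35 + 4 + 4 + 0 + 1 = 54.
By inclusion–exclusion the count is 560 − 525 + 54 = 89.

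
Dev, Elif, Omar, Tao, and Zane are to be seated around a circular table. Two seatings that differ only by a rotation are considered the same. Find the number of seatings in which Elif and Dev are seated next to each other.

12

Treat {Elif, Dev} as one unit (2 internal orders) and seat the resulting 4 units around the table: (3)! circular arrangements.
So 2 × (3)! = 2 × 6 = 12.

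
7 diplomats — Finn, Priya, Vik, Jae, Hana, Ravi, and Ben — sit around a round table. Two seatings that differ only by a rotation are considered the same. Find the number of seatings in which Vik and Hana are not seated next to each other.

480

All circular seatings of 7 people number (6)! = 720.
Those with Vik next to Hana: fuse the pair into one unit and seat 6 units around a circle — 2·(5)! = 240.
Subtracting, 720 − 240 = 480.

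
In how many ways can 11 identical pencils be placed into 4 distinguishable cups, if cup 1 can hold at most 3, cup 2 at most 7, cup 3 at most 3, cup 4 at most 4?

60

By stars and bars, unrestricted non-negative solutions to x_1+…+x_4 = 11 number C(11+3,3) = 364.
Subtract solutions that violate a single cap (substitute x_i' = x_i − (cap_i+1)): x_1 ≥ 4 gives C(10,3) = 120; x_2 ≥ 8 gives C(6,3) = 20; x_3 ≥ 4 gives C(10,3) = 120; x_4 ≥ 5 gives C(9,3) = 84. Together 344.
Add back pairs where two caps are both exceeded: 0 + 20 + 10 + 0 + 0 + 10 = 40.
By inclusion–exclusion the count is 364 − 344 + 40 = 60.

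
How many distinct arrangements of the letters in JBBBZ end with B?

12

With the last slot taken by B, it remains to arrange the other 4 letters (JBBZ).
Those 4 letters have B appearing twice, giving (4)!/(2!) = 12.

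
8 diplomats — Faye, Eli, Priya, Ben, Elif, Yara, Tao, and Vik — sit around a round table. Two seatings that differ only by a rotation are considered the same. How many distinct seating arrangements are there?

Seat Faye anywhere (absorbing the rotational symmetry), then permute the other 7: (7)! = 5040.

5040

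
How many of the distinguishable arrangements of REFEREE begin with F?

Fix F in the first position and arrange the remaining 6 letters.
Those 6 letters have E appearing 4 times and R appearing twice, giving (6)!/(4!·2!) = 15.

15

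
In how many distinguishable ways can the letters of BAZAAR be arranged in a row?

120

Letter multiplicities in BAZAAR: A×3, B×1, R×1, Z×1.
So there are 6! / (3!) = 120 distinguishable arrangements.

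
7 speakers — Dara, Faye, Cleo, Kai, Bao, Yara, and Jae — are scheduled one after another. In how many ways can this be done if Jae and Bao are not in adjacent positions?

Of the 7! = 5040 arrangements, those with Jae and Bao adjacent number 2 × 6! = 1440 (treat the pair as a block with 2 internal orders).
So 5040 − 1440 = 3600 arrangements keep them apart.

3600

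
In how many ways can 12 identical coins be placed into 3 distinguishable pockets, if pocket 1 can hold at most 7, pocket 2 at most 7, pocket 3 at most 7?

46

Without the upper bounds there are C(14,2) = 91 ways to split 12 among 3 pockets.
Subtract solutions that violate a single cap (substitute x_i' = x_i − (cap_i+1)): x_1 ≥ 8 gives C(6,2) = 15; x_2 ≥ 8 gives C(6,2) = 15; x_3 ≥ 8 gives C(6,2) = 15. Together 45.
No two caps can be exceeded simultaneously, so the pair terms are all 0.
By inclusion–exclusion the count is 91 − 45 + 0 = 46.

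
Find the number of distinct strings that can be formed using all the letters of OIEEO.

Letter multiplicities in OIEEO: E×2, I×1, O×2.
Dividing 5! = 120 by 2!·2! = 4 for the repeated letters gives 30.

30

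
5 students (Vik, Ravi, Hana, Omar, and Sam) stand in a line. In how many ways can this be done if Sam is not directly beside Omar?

72

Of the 5! = 120 arrangements, those with Sam and Omar adjacent number 2 × 4! = 48 (treat the pair as a block with 2 internal orders).
So 120 − 48 = 72 arrangements keep them apart.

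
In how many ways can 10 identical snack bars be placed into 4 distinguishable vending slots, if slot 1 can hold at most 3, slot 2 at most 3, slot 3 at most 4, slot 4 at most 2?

10

Without the upper bounds there are C(13,3) = 286 ways to split 10 among 4 vending slots.
Subtract solutions that violate a single cap (substitute x_i' = x_i − (cap_i+1)): x_1 ≥ 4 gives C(9,3) = 84; x_2 ≥ 4 gives C(9,3) = 84; x_3 ≥ 5 gives C(8,3) = 56; x_4 ≥ 3 gives C(10,3) = 120. Together 344.
Add back pairs where two caps are both exceeded: 10 + 4 + 20 + 4 + 20 + 10 = 68.
By inclusion–exclusion the count is 286 − 344 + 68 = 10.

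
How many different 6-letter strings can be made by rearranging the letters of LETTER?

180

The 6 letters of LETTER have repeats: E appearing twice and T appearing twice.
The number of distinct arrangements is 6!/(2!·2!) = 720/4 = 180.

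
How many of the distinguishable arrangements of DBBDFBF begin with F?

Fix F in the first position and arrange the remaining 6 letters.
Those 6 letters have B appearing 3 times and D appearing twice, giving (6)!/(3!·2!) = 60.

60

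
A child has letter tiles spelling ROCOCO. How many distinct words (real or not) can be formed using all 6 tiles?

60

ROCOCO has 6 letters with C appearing twice and O appearing 3 times.
So there are 6! / (3!·2!) = 60 distinguishable arrangements.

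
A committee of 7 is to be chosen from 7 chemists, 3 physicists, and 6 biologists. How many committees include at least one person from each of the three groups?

Unrestricted: C(16,7) = 11440 ways to pick any 7 of the 16.
Subtract selections that omit an entire group: no chemists → C(9,7) = 36; no physicists → C(13,7) = 1716; no biologists → C(10,7) = 120.
Add back selections omitting two groups (i.e. drawn from a single group): C(7,7) + C(3,7) + C(6,7) = 1.
By inclusion–exclusion: 11440 − 1872 + 1 = 9569.

9569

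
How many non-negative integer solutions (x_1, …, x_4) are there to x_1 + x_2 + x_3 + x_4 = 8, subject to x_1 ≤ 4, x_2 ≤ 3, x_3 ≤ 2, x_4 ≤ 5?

Ignoring the caps, the number of non-negative solutions to x_1+…+x_4 = 8 is C(11,3) = 165.
Subtract solutions that violate a single cap (substitute x_i' = x_i − (cap_i+1)): x_1 ≥ 5 gives C(6,3) = 20; x_2 ≥ 4 gives C(7,3) = 35; x_3 ≥ 3 gives C(8,3) = 56; x_4 ≥ 6 gives C(5,3) = 10. Together 121.
Add back pairs where two caps are both exceeded: 0 + 1 + 0 + 4 + 0 + 0 = 5.
By inclusion–exclusion the count is 165 − 121 + 5 = 49.

49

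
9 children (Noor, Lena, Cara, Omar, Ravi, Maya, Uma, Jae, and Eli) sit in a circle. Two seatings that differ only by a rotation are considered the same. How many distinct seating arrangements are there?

Seat Noor anywhere (absorbing the rotational symmetry), then permute the other 8: (8)! = 40320.

40320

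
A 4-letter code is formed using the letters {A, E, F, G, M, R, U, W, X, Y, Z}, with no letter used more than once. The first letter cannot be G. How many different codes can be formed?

7200

The first letter has 11−1 = 10 choices (anything except G).
The remaining 3 letters are filled from the other 10 symbols without repetition: 10 × 9 × 8 = 720.
Total: 10 × 720 = 7200.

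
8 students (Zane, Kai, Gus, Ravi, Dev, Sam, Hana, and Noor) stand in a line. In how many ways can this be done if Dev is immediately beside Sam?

10080

Treat {Dev, Sam} as a single unit. There are 7 units to order, and the pair itself can be ordered 2 ways.
So the count is 2·(7)! = 10080.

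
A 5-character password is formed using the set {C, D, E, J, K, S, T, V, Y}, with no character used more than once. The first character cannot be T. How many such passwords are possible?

The first character has 9−1 = 8 choices (anything except T).
The remaining 4 characters are filled from the other 8 symbols without repetition: 8 × 7 × 6 × 5 = 1680.
Total: 8 × 1680 = 13440.

13440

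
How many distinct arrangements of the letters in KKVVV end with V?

With the last slot taken by V, it remains to arrange the other 4 letters (KKVV).
Those 4 letters have K appearing twice and V appearing twice, giving (4)!/(2!·2!) = 6.

6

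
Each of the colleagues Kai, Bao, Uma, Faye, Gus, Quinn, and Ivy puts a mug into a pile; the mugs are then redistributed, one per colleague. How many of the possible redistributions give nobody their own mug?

1854

Let Aᵢ be the assignments in which colleague i gets their own mug. We want the size of the complement of A₁∪…∪A_7.
By inclusion–exclusion this is Σ_{j=0}^{7} (−1)^j C(7,j)·(7−j)!.
Computing: 5040 − 5040 + 2520 − 840 + 210 − 42 + 7 − 1 = 1854.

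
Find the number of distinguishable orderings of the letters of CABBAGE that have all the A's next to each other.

Treat the 2 copies of A as a single block. The multiset to arrange is then {AA, B, B, C, E, G}, 6 items in all.
That gives (6)!/(2!) = 360 arrangements.

360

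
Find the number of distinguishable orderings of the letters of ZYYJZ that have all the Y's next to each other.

Treat the 2 copies of Y as a single block. The multiset to arrange is then {YY, J, Z, Z}, 4 items in all.
That gives (4)!/(2!) = 12 arrangements.

12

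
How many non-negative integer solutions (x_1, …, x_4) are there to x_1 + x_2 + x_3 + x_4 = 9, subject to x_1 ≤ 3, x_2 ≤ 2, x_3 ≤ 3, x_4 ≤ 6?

Ignoring the caps, the number of non-negative solutions to x_1+…+x_4 = 9 is C(12,3) = 220.
Subtract solutions that violate a single cap (substitute x_i' = x_i − (cap_i+1)): x_1 ≥ 4 gives C(8,3) = 56; x_2 ≥ 3 gives C(9,3) = 84; x_3 ≥ 4 gives C(8,3) = 56; x_4 ≥ 7 gives C(5,3) = 10. Together 206.
Add back pairs where two caps are both exceeded: 10 + 4 + 0 + 10 + 0 + 0 = 24.
By inclusion–exclusion the count is 220 − 206 + 24 = 38.

38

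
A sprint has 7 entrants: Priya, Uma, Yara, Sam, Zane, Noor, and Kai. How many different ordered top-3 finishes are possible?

210

This is an ordered selection of 3 from 7: P(7,3).
That gives 7 × 6 × 5 = 210.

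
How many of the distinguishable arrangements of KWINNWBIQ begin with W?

10080

With the first slot taken by W, it remains to arrange the other 8 letters (KINNWBIQ).
Those 8 letters have I appearing twice and N appearing twice, giving (8)!/(2!·2!) = 10080.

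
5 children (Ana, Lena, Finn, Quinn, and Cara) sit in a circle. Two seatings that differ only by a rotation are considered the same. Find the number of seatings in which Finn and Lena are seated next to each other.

12

Treat {Finn, Lena} as one unit (2 internal orders) and seat the resulting 4 units around the table: (3)! circular arrangements.
So 2 × (3)! = 2 × 6 = 12.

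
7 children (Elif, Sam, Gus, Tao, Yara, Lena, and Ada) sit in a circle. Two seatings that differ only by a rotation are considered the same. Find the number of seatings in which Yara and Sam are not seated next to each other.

All circular seatings of 7 people number (6)! = 720.
Seatings with Yara beside Sam: treat them as a block with 2 internal orders, giving 2 × (5)! = 240.
Subtracting, 720 − 240 = 480.

480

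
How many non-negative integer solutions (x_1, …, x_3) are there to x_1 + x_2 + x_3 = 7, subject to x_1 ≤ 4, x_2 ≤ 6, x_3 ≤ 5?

Without the upper bounds there are C(9,2) = 36 ways to split 7 among 3 variables.
Subtract solutions that violate a single cap (substitute x_i' = x_i − (cap_i+1)): x_1 ≥ 5 gives C(4,2) = 6; x_2 ≥ 7 gives C(2,2) = 1; x_3 ≥ 6 gives C(3,2) = 3. Together 10.
No two caps can be exceeded simultaneously, so the pair terms are all 0.
By inclusion–exclusion the count is 36 − 10 + 0 = 26.

26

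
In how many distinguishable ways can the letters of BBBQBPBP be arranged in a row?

BBBQBPBP has 8 letters with B appearing 5 times and P appearing twice.
So there are 8! / (5!·2!) = 168 distinguishable arrangements.

168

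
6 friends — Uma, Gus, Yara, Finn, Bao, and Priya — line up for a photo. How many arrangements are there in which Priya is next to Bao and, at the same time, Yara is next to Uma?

Treat {Priya,Bao} as one block (2 orders) and {Yara,Uma} as another (2 orders).
That leaves 4 units to arrange: 2 × 2 × 4! = 4 × 24 = 96.

96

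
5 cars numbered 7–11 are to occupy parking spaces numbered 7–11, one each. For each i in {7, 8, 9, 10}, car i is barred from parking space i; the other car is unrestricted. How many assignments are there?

53

Let Aᵢ (for 7 ≤ i ≤ 10) be the placements that put car i in its forbidden parking space. Any j of these fix j positions, leaving (5−j)! ways to fill the rest, and there are C(4,j) ways to pick which j.
By inclusion–exclusion, the number of valid placements is Σ_{j=0}^{4} (−1)^j C(4,j)·(5−j)!.
Computing: 120 − 96 + 36 − 8 + 1 = 53.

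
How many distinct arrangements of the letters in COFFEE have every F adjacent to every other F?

60

Treat the 2 copies of F as a single block. The multiset to arrange is then {FF, C, E, E, O}, 5 items in all.
That gives (5)!/(2!) = 60 arrangements.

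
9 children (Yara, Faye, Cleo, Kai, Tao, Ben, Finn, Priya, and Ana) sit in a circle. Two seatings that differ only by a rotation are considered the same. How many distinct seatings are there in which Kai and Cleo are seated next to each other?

Treat {Kai, Cleo} as one unit (2 internal orders) and seat the resulting 8 units around the table: (7)! circular arrangements.
So 2 × (7)! = 2 × 5040 = 10080.

10080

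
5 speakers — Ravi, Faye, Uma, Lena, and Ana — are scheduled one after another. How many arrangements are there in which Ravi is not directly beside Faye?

There are 5! = 120 arrangements in all. If Ravi and Faye are adjacent, merging them into one block gives 2·(4)! = 48 arrangements.
So 120 − 48 = 72 arrangements keep them apart.

72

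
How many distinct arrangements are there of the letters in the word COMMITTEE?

The 9 letters of COMMITTEE have repeats: E appearing twice, M appearing twice, and T appearing twice.
The number of distinct arrangements is 9!/(2!·2!·2!) = 362880/8 = 45360.

45360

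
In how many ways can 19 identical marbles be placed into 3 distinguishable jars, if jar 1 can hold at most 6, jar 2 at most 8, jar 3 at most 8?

By stars and bars, unrestricted non-negative solutions to x_1+…+x_3 = 19 number C(19+2,2) = 210.
Subtract solutions that violate a single cap (substitute x_i' = x_i − (cap_i+1)): x_1 ≥ 7 gives C(14,2) = 91; x_2 ≥ 9 gives C(12,2) = 66; x_3 ≥ 9 gives C(12,2) = 66. Together 223.
Add back pairs where two caps are both exceeded: 10 + 10 + 3 = 23.
By inclusion–exclusion the count is 210 − 223 + 23 = 10.

10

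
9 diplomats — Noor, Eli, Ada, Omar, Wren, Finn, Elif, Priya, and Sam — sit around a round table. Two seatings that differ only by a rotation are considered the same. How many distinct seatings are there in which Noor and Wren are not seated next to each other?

All circular seatings of 9 people number (8)! = 40320.
Those with Noor next to Wren: fuse the pair into one unit and seat 8 units around a circle — 2·(7)! = 10080.
Subtracting, 40320 − 10080 = 30240.

30240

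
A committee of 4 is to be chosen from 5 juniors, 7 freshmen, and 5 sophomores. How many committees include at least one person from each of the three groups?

1225

Unrestricted: C(17,4) = 2380 ways to pick any 4 of the 17.
Selections missing a whole group: no juniors → C(12,4) = 495; no freshmen → C(10,4) = 210; no sophomores → C(12,4) = 495.
Add back selections omitting two groups (i.e. drawn from a single group): C(5,4) + C(7,4) + C(5,4) = 45.
By inclusion–exclusion: 2380 − 1200 + 45 = 1225.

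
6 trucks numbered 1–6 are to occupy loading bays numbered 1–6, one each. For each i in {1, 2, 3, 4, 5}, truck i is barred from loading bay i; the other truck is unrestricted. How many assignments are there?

Let Aᵢ (for 1 ≤ i ≤ 5) be the placements that put truck i in its forbidden loading bay. Any j of these fix j positions, leaving (6−j)! ways to fill the rest, and there are C(5,j) ways to pick which j.
By inclusion–exclusion, the number of valid placements is Σ_{j=0}^{5} (−1)^j C(5,j)·(6−j)!.
Computing: 720 − 600 + 240 − 60 + 10 − 1 = 309.

309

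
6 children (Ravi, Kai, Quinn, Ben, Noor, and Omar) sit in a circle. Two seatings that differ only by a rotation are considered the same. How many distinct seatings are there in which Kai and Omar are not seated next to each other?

All circular seatings of 6 people number (5)! = 120.
Seatings with Kai beside Omar: treat them as a block with 2 internal orders, giving 2 × (4)! = 48.
Subtracting, 120 − 48 = 72.

72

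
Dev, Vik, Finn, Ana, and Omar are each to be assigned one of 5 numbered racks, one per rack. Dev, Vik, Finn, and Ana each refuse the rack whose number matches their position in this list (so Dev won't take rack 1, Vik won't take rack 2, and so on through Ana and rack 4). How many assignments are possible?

53

Let Aᵢ (for 1 ≤ i ≤ 4) be the placements that put person i in their forbidden rack. Any j of these fix j positions, leaving (5−j)! ways to fill the rest, and there are C(4,j) ways to pick which j.
By inclusion–exclusion, the number of valid placements is Σ_{j=0}^{4} (−1)^j C(4,j)·(5−j)!.
Computing: 120 − 96 + 36 − 8 + 1 = 53.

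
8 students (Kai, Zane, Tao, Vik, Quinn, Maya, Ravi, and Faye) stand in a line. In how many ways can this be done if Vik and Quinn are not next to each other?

There are 8! = 40320 arrangements in all. If Vik and Quinn are adjacent, merging them into one block gives 2·(7)! = 10080 arrangements.
Complementary counting: 40320 − 10080 = 30240.

30240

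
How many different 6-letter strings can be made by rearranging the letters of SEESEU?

60

SEESEU has 6 letters with E appearing 3 times and S appearing twice.
The number of distinct arrangements is 6!/(3!·2!) = 720/12 = 60.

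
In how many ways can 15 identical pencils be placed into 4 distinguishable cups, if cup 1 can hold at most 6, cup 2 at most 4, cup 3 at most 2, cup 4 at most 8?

45

Ignoring the caps, the number of non-negative solutions to x_1+…+x_4 = 15 is C(18,3) = 816.
Subtract solutions that violate a single cap (substitute x_i' = x_i − (cap_i+1)): x_1 ≥ 7 gives C(11,3) = 165; x_2 ≥ 5 gives C(13,3) = 286; x_3 ≥ 3 gives C(15,3) = 455; x_4 ≥ 9 gives C(9,3) = 84. Together 990.
Add back pairs where two caps are both exceeded: 20 + 56 + 0 + 120 + 4 + 20 = 220.
Subtract triples: 1 + 0 + 0 + 0 = 1.
By inclusion–exclusion the count is 816 − 990 + 220 − 1 = 45.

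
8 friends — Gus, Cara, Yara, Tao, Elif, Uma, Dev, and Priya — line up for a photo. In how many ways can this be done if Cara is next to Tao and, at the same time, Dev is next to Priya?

2880

Treat {Cara,Tao} as one block (2 orders) and {Dev,Priya} as another (2 orders).
That leaves 6 units to arrange: 2 × 2 × 6! = 4 × 720 = 2880.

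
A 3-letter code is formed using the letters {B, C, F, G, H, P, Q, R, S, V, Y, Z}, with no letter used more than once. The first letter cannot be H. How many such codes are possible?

The first letter has 12−1 = 11 choices (anything except H).
The remaining 2 letters are filled from the other 11 symbols without repetition: 11 × 10 = 110.
Total: 11 × 110 = 1210.

1210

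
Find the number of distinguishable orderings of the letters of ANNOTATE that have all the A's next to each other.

1260

Treat the 2 copies of A as a single block. The multiset to arrange is then {AA, E, N, N, O, T, T}, 7 items in all.
That gives (7)!/(2!·2!) = 1260 arrangements.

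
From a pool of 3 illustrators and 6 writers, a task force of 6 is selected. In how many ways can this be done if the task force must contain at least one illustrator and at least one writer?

With no constraint there are C(9,6) = 84 possible selections.
Subtract selections that omit an entire group: no illustrators → C(6,6) = 1; no writers → C(3,6) = 0.
Both groups omitted at once is impossible, so 84 − 1 = 83.

83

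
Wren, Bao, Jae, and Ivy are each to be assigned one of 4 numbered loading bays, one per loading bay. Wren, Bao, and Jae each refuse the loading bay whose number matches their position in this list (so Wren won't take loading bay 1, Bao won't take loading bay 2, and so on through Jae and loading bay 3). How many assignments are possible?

Let Aᵢ (for i ∈ {1, 2, 3}) be the placements that put person i in their forbidden loading bay. Any j of these fix j positions, leaving (4−j)! ways to fill the rest, and there are C(3,j) ways to pick which j.
By inclusion–exclusion, the number of valid placements is Σ_{j=0}^{3} (−1)^j C(3,j)·(4−j)!.
Computing: 24 − 18 + 6 − 1 = 11.

11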